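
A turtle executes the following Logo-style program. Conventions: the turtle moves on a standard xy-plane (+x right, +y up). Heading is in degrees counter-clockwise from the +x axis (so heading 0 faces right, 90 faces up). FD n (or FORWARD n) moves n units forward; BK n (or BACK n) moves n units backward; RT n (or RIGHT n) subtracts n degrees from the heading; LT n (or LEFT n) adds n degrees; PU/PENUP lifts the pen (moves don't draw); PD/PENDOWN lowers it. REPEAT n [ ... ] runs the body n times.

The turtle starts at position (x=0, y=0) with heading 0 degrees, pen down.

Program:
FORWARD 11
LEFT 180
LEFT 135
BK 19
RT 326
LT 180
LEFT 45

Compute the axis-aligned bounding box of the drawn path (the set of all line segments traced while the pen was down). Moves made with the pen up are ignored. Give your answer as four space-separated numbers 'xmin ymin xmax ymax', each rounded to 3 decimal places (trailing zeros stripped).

Answer: -2.435 0 11 13.435

Derivation:
Executing turtle program step by step:
Start: pos=(0,0), heading=0, pen down
FD 11: (0,0) -> (11,0) [heading=0, draw]
LT 180: heading 0 -> 180
LT 135: heading 180 -> 315
BK 19: (11,0) -> (-2.435,13.435) [heading=315, draw]
RT 326: heading 315 -> 349
LT 180: heading 349 -> 169
LT 45: heading 169 -> 214
Final: pos=(-2.435,13.435), heading=214, 2 segment(s) drawn

Segment endpoints: x in {-2.435, 0, 11}, y in {0, 13.435}
xmin=-2.435, ymin=0, xmax=11, ymax=13.435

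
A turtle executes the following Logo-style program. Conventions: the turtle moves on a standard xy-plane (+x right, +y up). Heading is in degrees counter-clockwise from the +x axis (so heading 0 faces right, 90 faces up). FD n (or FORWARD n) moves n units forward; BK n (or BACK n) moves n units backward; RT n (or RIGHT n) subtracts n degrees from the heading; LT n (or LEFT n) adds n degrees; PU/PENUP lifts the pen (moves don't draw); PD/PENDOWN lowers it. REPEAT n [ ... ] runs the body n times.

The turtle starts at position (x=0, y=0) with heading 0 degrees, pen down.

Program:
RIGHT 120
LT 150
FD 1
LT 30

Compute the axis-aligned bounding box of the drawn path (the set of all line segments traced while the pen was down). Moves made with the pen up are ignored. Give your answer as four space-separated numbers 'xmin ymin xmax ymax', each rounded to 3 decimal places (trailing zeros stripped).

Answer: 0 0 0.866 0.5

Derivation:
Executing turtle program step by step:
Start: pos=(0,0), heading=0, pen down
RT 120: heading 0 -> 240
LT 150: heading 240 -> 30
FD 1: (0,0) -> (0.866,0.5) [heading=30, draw]
LT 30: heading 30 -> 60
Final: pos=(0.866,0.5), heading=60, 1 segment(s) drawn

Segment endpoints: x in {0, 0.866}, y in {0, 0.5}
xmin=0, ymin=0, xmax=0.866, ymax=0.5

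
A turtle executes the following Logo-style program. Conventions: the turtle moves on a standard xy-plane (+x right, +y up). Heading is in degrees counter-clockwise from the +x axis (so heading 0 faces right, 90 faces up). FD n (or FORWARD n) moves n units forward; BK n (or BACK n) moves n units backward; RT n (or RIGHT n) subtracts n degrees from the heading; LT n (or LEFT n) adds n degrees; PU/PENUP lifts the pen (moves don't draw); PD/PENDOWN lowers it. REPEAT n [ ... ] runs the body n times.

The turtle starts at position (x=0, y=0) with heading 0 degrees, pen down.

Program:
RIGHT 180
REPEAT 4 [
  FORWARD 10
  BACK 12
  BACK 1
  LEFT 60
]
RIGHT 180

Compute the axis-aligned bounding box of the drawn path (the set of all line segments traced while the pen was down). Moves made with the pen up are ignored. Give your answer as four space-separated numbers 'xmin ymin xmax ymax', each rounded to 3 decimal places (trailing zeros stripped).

Executing turtle program step by step:
Start: pos=(0,0), heading=0, pen down
RT 180: heading 0 -> 180
REPEAT 4 [
  -- iteration 1/4 --
  FD 10: (0,0) -> (-10,0) [heading=180, draw]
  BK 12: (-10,0) -> (2,0) [heading=180, draw]
  BK 1: (2,0) -> (3,0) [heading=180, draw]
  LT 60: heading 180 -> 240
  -- iteration 2/4 --
  FD 10: (3,0) -> (-2,-8.66) [heading=240, draw]
  BK 12: (-2,-8.66) -> (4,1.732) [heading=240, draw]
  BK 1: (4,1.732) -> (4.5,2.598) [heading=240, draw]
  LT 60: heading 240 -> 300
  -- iteration 3/4 --
  FD 10: (4.5,2.598) -> (9.5,-6.062) [heading=300, draw]
  BK 12: (9.5,-6.062) -> (3.5,4.33) [heading=300, draw]
  BK 1: (3.5,4.33) -> (3,5.196) [heading=300, draw]
  LT 60: heading 300 -> 0
  -- iteration 4/4 --
  FD 10: (3,5.196) -> (13,5.196) [heading=0, draw]
  BK 12: (13,5.196) -> (1,5.196) [heading=0, draw]
  BK 1: (1,5.196) -> (0,5.196) [heading=0, draw]
  LT 60: heading 0 -> 60
]
RT 180: heading 60 -> 240
Final: pos=(0,5.196), heading=240, 12 segment(s) drawn

Segment endpoints: x in {-10, -2, 0, 0, 1, 2, 3, 3, 3.5, 4, 4.5, 9.5, 13}, y in {-8.66, -6.062, 0, 0, 0, 0, 1.732, 2.598, 4.33, 5.196}
xmin=-10, ymin=-8.66, xmax=13, ymax=5.196

Answer: -10 -8.66 13 5.196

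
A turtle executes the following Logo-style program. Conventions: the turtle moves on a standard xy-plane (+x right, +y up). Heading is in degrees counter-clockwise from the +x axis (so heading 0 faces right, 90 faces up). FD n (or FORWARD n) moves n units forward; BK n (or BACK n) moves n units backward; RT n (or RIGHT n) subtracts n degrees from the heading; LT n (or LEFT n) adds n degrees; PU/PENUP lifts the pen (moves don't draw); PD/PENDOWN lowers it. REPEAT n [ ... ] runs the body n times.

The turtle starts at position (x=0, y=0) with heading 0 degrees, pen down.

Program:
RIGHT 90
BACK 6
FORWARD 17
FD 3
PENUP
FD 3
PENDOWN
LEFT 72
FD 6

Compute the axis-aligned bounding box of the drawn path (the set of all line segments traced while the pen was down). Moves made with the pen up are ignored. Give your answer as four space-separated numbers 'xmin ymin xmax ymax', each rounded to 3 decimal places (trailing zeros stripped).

Answer: 0 -18.854 5.706 6

Derivation:
Executing turtle program step by step:
Start: pos=(0,0), heading=0, pen down
RT 90: heading 0 -> 270
BK 6: (0,0) -> (0,6) [heading=270, draw]
FD 17: (0,6) -> (0,-11) [heading=270, draw]
FD 3: (0,-11) -> (0,-14) [heading=270, draw]
PU: pen up
FD 3: (0,-14) -> (0,-17) [heading=270, move]
PD: pen down
LT 72: heading 270 -> 342
FD 6: (0,-17) -> (5.706,-18.854) [heading=342, draw]
Final: pos=(5.706,-18.854), heading=342, 4 segment(s) drawn

Segment endpoints: x in {0, 0, 0, 0, 0, 5.706}, y in {-18.854, -17, -14, -11, 0, 6}
xmin=0, ymin=-18.854, xmax=5.706, ymax=6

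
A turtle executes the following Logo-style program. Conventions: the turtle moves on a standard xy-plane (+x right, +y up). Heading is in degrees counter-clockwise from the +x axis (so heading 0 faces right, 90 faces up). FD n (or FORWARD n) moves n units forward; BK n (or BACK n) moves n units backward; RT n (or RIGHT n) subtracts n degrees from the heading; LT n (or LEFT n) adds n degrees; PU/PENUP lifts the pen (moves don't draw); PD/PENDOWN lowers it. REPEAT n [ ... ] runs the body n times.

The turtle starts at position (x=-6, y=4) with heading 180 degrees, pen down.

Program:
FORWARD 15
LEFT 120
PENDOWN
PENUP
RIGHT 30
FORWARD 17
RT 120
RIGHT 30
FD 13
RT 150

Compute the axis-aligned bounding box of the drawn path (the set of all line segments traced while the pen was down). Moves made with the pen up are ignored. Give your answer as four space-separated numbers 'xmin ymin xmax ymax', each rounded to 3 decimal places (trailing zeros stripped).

Answer: -21 4 -6 4

Derivation:
Executing turtle program step by step:
Start: pos=(-6,4), heading=180, pen down
FD 15: (-6,4) -> (-21,4) [heading=180, draw]
LT 120: heading 180 -> 300
PD: pen down
PU: pen up
RT 30: heading 300 -> 270
FD 17: (-21,4) -> (-21,-13) [heading=270, move]
RT 120: heading 270 -> 150
RT 30: heading 150 -> 120
FD 13: (-21,-13) -> (-27.5,-1.742) [heading=120, move]
RT 150: heading 120 -> 330
Final: pos=(-27.5,-1.742), heading=330, 1 segment(s) drawn

Segment endpoints: x in {-21, -6}, y in {4, 4}
xmin=-21, ymin=4, xmax=-6, ymax=4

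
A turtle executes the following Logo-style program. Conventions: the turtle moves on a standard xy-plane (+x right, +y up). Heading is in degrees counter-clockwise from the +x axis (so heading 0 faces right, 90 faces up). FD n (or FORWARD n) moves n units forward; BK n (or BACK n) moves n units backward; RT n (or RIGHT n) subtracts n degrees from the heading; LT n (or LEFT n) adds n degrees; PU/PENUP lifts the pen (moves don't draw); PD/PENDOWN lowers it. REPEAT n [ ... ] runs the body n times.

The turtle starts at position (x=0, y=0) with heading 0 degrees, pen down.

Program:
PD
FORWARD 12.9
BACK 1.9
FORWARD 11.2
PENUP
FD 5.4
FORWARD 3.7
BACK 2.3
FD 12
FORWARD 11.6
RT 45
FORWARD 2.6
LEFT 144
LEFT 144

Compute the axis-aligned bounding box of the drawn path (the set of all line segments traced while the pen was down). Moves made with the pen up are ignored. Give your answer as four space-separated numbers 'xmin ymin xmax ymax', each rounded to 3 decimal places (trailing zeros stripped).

Answer: 0 0 22.2 0

Derivation:
Executing turtle program step by step:
Start: pos=(0,0), heading=0, pen down
PD: pen down
FD 12.9: (0,0) -> (12.9,0) [heading=0, draw]
BK 1.9: (12.9,0) -> (11,0) [heading=0, draw]
FD 11.2: (11,0) -> (22.2,0) [heading=0, draw]
PU: pen up
FD 5.4: (22.2,0) -> (27.6,0) [heading=0, move]
FD 3.7: (27.6,0) -> (31.3,0) [heading=0, move]
BK 2.3: (31.3,0) -> (29,0) [heading=0, move]
FD 12: (29,0) -> (41,0) [heading=0, move]
FD 11.6: (41,0) -> (52.6,0) [heading=0, move]
RT 45: heading 0 -> 315
FD 2.6: (52.6,0) -> (54.438,-1.838) [heading=315, move]
LT 144: heading 315 -> 99
LT 144: heading 99 -> 243
Final: pos=(54.438,-1.838), heading=243, 3 segment(s) drawn

Segment endpoints: x in {0, 11, 12.9, 22.2}, y in {0}
xmin=0, ymin=0, xmax=22.2, ymax=0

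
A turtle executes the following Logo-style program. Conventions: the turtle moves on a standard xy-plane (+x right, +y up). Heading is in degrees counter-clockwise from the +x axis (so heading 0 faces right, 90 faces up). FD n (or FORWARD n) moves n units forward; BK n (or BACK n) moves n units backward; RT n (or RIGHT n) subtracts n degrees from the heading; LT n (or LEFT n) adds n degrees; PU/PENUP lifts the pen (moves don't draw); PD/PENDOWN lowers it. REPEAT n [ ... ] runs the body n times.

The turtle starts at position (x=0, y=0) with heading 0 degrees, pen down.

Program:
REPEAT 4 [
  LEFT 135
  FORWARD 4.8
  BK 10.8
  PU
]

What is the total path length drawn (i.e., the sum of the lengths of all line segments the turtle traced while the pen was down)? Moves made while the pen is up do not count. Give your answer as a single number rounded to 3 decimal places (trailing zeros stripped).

Executing turtle program step by step:
Start: pos=(0,0), heading=0, pen down
REPEAT 4 [
  -- iteration 1/4 --
  LT 135: heading 0 -> 135
  FD 4.8: (0,0) -> (-3.394,3.394) [heading=135, draw]
  BK 10.8: (-3.394,3.394) -> (4.243,-4.243) [heading=135, draw]
  PU: pen up
  -- iteration 2/4 --
  LT 135: heading 135 -> 270
  FD 4.8: (4.243,-4.243) -> (4.243,-9.043) [heading=270, move]
  BK 10.8: (4.243,-9.043) -> (4.243,1.757) [heading=270, move]
  PU: pen up
  -- iteration 3/4 --
  LT 135: heading 270 -> 45
  FD 4.8: (4.243,1.757) -> (7.637,5.151) [heading=45, move]
  BK 10.8: (7.637,5.151) -> (0,-2.485) [heading=45, move]
  PU: pen up
  -- iteration 4/4 --
  LT 135: heading 45 -> 180
  FD 4.8: (0,-2.485) -> (-4.8,-2.485) [heading=180, move]
  BK 10.8: (-4.8,-2.485) -> (6,-2.485) [heading=180, move]
  PU: pen up
]
Final: pos=(6,-2.485), heading=180, 2 segment(s) drawn

Segment lengths:
  seg 1: (0,0) -> (-3.394,3.394), length = 4.8
  seg 2: (-3.394,3.394) -> (4.243,-4.243), length = 10.8
Total = 15.6

Answer: 15.6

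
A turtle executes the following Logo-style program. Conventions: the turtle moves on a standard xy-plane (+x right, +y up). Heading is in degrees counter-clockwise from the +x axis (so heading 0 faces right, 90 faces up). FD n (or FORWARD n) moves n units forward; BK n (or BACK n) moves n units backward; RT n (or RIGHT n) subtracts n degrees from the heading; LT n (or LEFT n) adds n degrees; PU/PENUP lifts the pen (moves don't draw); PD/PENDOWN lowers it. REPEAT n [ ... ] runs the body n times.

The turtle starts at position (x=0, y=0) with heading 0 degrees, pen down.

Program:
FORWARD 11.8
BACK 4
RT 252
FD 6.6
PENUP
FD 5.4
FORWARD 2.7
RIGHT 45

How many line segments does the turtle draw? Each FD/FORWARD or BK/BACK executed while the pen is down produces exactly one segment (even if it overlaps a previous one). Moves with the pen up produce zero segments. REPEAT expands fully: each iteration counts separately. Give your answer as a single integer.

Executing turtle program step by step:
Start: pos=(0,0), heading=0, pen down
FD 11.8: (0,0) -> (11.8,0) [heading=0, draw]
BK 4: (11.8,0) -> (7.8,0) [heading=0, draw]
RT 252: heading 0 -> 108
FD 6.6: (7.8,0) -> (5.76,6.277) [heading=108, draw]
PU: pen up
FD 5.4: (5.76,6.277) -> (4.092,11.413) [heading=108, move]
FD 2.7: (4.092,11.413) -> (3.257,13.981) [heading=108, move]
RT 45: heading 108 -> 63
Final: pos=(3.257,13.981), heading=63, 3 segment(s) drawn
Segments drawn: 3

Answer: 3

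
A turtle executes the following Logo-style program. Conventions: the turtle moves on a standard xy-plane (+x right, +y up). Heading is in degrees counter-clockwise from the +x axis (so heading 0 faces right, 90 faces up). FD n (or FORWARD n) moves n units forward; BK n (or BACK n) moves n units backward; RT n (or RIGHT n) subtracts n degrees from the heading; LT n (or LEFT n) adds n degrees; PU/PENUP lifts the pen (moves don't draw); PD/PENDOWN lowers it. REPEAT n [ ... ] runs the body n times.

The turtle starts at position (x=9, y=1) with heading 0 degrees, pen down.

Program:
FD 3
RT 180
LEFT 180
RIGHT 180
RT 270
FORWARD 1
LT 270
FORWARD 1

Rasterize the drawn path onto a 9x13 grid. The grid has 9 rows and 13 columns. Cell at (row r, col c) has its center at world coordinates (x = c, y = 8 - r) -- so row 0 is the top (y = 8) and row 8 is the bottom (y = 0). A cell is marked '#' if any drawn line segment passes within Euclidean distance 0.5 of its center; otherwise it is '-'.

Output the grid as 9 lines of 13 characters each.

Segment 0: (9,1) -> (12,1)
Segment 1: (12,1) -> (12,0)
Segment 2: (12,0) -> (11,-0)

Answer: -------------
-------------
-------------
-------------
-------------
-------------
-------------
---------####
-----------##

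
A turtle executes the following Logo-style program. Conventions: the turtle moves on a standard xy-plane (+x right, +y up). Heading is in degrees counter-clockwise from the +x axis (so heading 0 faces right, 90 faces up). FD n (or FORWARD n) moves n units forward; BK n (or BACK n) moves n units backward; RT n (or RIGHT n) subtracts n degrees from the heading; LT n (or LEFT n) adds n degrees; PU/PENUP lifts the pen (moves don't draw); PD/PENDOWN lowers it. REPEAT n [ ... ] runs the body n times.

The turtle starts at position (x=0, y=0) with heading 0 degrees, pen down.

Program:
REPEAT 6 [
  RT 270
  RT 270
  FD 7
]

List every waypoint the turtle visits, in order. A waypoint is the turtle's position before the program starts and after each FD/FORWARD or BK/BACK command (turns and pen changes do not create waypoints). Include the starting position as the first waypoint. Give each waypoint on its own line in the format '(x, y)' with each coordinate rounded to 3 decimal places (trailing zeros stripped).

Executing turtle program step by step:
Start: pos=(0,0), heading=0, pen down
REPEAT 6 [
  -- iteration 1/6 --
  RT 270: heading 0 -> 90
  RT 270: heading 90 -> 180
  FD 7: (0,0) -> (-7,0) [heading=180, draw]
  -- iteration 2/6 --
  RT 270: heading 180 -> 270
  RT 270: heading 270 -> 0
  FD 7: (-7,0) -> (0,0) [heading=0, draw]
  -- iteration 3/6 --
  RT 270: heading 0 -> 90
  RT 270: heading 90 -> 180
  FD 7: (0,0) -> (-7,0) [heading=180, draw]
  -- iteration 4/6 --
  RT 270: heading 180 -> 270
  RT 270: heading 270 -> 0
  FD 7: (-7,0) -> (0,0) [heading=0, draw]
  -- iteration 5/6 --
  RT 270: heading 0 -> 90
  RT 270: heading 90 -> 180
  FD 7: (0,0) -> (-7,0) [heading=180, draw]
  -- iteration 6/6 --
  RT 270: heading 180 -> 270
  RT 270: heading 270 -> 0
  FD 7: (-7,0) -> (0,0) [heading=0, draw]
]
Final: pos=(0,0), heading=0, 6 segment(s) drawn
Waypoints (7 total):
(0, 0)
(-7, 0)
(0, 0)
(-7, 0)
(0, 0)
(-7, 0)
(0, 0)

Answer: (0, 0)
(-7, 0)
(0, 0)
(-7, 0)
(0, 0)
(-7, 0)
(0, 0)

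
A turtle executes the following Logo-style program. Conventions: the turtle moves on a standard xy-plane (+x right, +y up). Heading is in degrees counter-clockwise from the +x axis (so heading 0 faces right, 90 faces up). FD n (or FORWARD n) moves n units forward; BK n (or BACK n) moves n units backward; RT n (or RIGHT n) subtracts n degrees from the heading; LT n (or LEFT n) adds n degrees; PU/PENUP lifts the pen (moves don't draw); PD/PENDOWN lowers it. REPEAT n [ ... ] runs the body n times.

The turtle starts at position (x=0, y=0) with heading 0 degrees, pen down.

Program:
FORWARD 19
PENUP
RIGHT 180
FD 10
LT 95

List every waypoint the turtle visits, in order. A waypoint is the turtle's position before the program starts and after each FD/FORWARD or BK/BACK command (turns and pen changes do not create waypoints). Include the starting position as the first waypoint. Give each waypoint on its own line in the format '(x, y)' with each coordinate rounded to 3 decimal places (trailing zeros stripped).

Answer: (0, 0)
(19, 0)
(9, 0)

Derivation:
Executing turtle program step by step:
Start: pos=(0,0), heading=0, pen down
FD 19: (0,0) -> (19,0) [heading=0, draw]
PU: pen up
RT 180: heading 0 -> 180
FD 10: (19,0) -> (9,0) [heading=180, move]
LT 95: heading 180 -> 275
Final: pos=(9,0), heading=275, 1 segment(s) drawn
Waypoints (3 total):
(0, 0)
(19, 0)
(9, 0)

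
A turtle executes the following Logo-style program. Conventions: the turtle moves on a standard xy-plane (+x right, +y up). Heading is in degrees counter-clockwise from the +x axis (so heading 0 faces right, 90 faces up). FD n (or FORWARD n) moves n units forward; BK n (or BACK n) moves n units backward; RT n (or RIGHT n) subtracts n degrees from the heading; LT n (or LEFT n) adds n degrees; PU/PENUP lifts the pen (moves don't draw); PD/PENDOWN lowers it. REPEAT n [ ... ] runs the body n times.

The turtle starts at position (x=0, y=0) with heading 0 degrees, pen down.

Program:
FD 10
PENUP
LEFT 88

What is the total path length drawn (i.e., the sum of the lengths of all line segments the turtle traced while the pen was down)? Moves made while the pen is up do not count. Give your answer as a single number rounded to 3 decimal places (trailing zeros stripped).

Answer: 10

Derivation:
Executing turtle program step by step:
Start: pos=(0,0), heading=0, pen down
FD 10: (0,0) -> (10,0) [heading=0, draw]
PU: pen up
LT 88: heading 0 -> 88
Final: pos=(10,0), heading=88, 1 segment(s) drawn

Segment lengths:
  seg 1: (0,0) -> (10,0), length = 10
Total = 10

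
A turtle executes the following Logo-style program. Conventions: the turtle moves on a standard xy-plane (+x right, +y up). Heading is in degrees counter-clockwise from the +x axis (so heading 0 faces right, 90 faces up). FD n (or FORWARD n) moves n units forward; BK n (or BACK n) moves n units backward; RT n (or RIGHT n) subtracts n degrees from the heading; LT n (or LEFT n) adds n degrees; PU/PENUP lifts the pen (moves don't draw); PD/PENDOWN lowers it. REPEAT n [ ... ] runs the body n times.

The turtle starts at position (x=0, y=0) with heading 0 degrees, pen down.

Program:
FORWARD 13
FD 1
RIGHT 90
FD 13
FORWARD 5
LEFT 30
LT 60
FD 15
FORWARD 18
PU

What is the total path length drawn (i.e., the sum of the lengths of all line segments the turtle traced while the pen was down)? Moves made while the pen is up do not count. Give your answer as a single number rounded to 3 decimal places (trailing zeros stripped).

Answer: 65

Derivation:
Executing turtle program step by step:
Start: pos=(0,0), heading=0, pen down
FD 13: (0,0) -> (13,0) [heading=0, draw]
FD 1: (13,0) -> (14,0) [heading=0, draw]
RT 90: heading 0 -> 270
FD 13: (14,0) -> (14,-13) [heading=270, draw]
FD 5: (14,-13) -> (14,-18) [heading=270, draw]
LT 30: heading 270 -> 300
LT 60: heading 300 -> 0
FD 15: (14,-18) -> (29,-18) [heading=0, draw]
FD 18: (29,-18) -> (47,-18) [heading=0, draw]
PU: pen up
Final: pos=(47,-18), heading=0, 6 segment(s) drawn

Segment lengths:
  seg 1: (0,0) -> (13,0), length = 13
  seg 2: (13,0) -> (14,0), length = 1
  seg 3: (14,0) -> (14,-13), length = 13
  seg 4: (14,-13) -> (14,-18), length = 5
  seg 5: (14,-18) -> (29,-18), length = 15
  seg 6: (29,-18) -> (47,-18), length = 18
Total = 65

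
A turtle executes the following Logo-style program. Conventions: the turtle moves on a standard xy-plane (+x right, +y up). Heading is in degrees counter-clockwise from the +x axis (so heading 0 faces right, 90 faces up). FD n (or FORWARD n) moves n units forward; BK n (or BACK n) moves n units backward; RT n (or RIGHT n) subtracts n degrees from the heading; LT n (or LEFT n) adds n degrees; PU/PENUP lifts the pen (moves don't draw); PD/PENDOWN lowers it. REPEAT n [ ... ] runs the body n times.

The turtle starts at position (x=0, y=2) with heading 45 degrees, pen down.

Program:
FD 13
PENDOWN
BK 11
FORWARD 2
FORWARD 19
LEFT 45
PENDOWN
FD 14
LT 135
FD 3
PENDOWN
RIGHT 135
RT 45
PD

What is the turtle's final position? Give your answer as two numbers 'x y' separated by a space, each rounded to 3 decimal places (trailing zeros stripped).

Answer: 14.142 30.142

Derivation:
Executing turtle program step by step:
Start: pos=(0,2), heading=45, pen down
FD 13: (0,2) -> (9.192,11.192) [heading=45, draw]
PD: pen down
BK 11: (9.192,11.192) -> (1.414,3.414) [heading=45, draw]
FD 2: (1.414,3.414) -> (2.828,4.828) [heading=45, draw]
FD 19: (2.828,4.828) -> (16.263,18.263) [heading=45, draw]
LT 45: heading 45 -> 90
PD: pen down
FD 14: (16.263,18.263) -> (16.263,32.263) [heading=90, draw]
LT 135: heading 90 -> 225
FD 3: (16.263,32.263) -> (14.142,30.142) [heading=225, draw]
PD: pen down
RT 135: heading 225 -> 90
RT 45: heading 90 -> 45
PD: pen down
Final: pos=(14.142,30.142), heading=45, 6 segment(s) drawn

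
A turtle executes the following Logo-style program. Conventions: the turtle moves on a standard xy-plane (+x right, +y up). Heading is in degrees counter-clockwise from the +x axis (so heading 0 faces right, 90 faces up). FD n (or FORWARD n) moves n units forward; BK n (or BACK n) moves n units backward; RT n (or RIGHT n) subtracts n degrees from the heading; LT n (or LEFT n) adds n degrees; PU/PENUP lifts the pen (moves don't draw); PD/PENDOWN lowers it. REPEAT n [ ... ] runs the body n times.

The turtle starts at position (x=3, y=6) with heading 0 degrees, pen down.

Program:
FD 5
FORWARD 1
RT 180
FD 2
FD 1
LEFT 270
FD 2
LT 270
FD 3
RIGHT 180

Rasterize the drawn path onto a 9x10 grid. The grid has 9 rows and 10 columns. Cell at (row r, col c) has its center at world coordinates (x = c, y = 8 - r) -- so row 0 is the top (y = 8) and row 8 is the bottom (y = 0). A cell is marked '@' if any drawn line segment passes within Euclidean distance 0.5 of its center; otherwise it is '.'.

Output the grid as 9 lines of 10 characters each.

Answer: ......@@@@
......@...
...@@@@@@@
..........
..........
..........
..........
..........
..........

Derivation:
Segment 0: (3,6) -> (8,6)
Segment 1: (8,6) -> (9,6)
Segment 2: (9,6) -> (7,6)
Segment 3: (7,6) -> (6,6)
Segment 4: (6,6) -> (6,8)
Segment 5: (6,8) -> (9,8)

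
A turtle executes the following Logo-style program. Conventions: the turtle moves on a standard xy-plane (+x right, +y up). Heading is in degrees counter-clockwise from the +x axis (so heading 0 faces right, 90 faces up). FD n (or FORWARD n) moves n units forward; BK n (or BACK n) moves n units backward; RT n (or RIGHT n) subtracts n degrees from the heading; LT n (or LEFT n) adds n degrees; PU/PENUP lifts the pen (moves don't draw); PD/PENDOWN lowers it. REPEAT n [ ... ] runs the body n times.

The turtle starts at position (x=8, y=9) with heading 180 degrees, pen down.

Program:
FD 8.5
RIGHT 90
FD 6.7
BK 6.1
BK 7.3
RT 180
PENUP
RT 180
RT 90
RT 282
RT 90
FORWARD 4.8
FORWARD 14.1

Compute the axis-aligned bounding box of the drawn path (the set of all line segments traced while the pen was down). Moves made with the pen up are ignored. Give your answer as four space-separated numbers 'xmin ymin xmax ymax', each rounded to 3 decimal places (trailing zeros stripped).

Answer: -0.5 2.3 8 15.7

Derivation:
Executing turtle program step by step:
Start: pos=(8,9), heading=180, pen down
FD 8.5: (8,9) -> (-0.5,9) [heading=180, draw]
RT 90: heading 180 -> 90
FD 6.7: (-0.5,9) -> (-0.5,15.7) [heading=90, draw]
BK 6.1: (-0.5,15.7) -> (-0.5,9.6) [heading=90, draw]
BK 7.3: (-0.5,9.6) -> (-0.5,2.3) [heading=90, draw]
RT 180: heading 90 -> 270
PU: pen up
RT 180: heading 270 -> 90
RT 90: heading 90 -> 0
RT 282: heading 0 -> 78
RT 90: heading 78 -> 348
FD 4.8: (-0.5,2.3) -> (4.195,1.302) [heading=348, move]
FD 14.1: (4.195,1.302) -> (17.987,-1.63) [heading=348, move]
Final: pos=(17.987,-1.63), heading=348, 4 segment(s) drawn

Segment endpoints: x in {-0.5, -0.5, -0.5, 8}, y in {2.3, 9, 9, 9.6, 15.7}
xmin=-0.5, ymin=2.3, xmax=8, ymax=15.7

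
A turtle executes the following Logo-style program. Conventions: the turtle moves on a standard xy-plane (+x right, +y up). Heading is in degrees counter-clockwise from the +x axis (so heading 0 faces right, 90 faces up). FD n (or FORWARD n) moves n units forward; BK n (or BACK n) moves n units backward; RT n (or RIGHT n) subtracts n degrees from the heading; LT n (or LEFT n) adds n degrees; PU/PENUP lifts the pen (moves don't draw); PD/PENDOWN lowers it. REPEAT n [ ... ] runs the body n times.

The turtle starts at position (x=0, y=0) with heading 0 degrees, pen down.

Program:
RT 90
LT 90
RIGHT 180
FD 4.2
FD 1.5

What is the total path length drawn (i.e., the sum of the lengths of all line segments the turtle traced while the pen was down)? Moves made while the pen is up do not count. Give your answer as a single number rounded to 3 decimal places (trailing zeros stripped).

Answer: 5.7

Derivation:
Executing turtle program step by step:
Start: pos=(0,0), heading=0, pen down
RT 90: heading 0 -> 270
LT 90: heading 270 -> 0
RT 180: heading 0 -> 180
FD 4.2: (0,0) -> (-4.2,0) [heading=180, draw]
FD 1.5: (-4.2,0) -> (-5.7,0) [heading=180, draw]
Final: pos=(-5.7,0), heading=180, 2 segment(s) drawn

Segment lengths:
  seg 1: (0,0) -> (-4.2,0), length = 4.2
  seg 2: (-4.2,0) -> (-5.7,0), length = 1.5
Total = 5.7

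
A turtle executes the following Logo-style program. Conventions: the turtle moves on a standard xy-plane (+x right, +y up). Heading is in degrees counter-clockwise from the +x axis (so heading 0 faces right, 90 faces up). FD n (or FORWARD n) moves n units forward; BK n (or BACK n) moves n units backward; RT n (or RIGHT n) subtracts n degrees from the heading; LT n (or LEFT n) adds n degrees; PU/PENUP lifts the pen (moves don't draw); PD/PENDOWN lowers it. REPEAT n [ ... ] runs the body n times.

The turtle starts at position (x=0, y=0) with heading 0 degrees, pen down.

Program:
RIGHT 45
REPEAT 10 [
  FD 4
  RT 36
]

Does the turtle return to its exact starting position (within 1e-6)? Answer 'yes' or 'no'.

Answer: yes

Derivation:
Executing turtle program step by step:
Start: pos=(0,0), heading=0, pen down
RT 45: heading 0 -> 315
REPEAT 10 [
  -- iteration 1/10 --
  FD 4: (0,0) -> (2.828,-2.828) [heading=315, draw]
  RT 36: heading 315 -> 279
  -- iteration 2/10 --
  FD 4: (2.828,-2.828) -> (3.454,-6.779) [heading=279, draw]
  RT 36: heading 279 -> 243
  -- iteration 3/10 --
  FD 4: (3.454,-6.779) -> (1.638,-10.343) [heading=243, draw]
  RT 36: heading 243 -> 207
  -- iteration 4/10 --
  FD 4: (1.638,-10.343) -> (-1.926,-12.159) [heading=207, draw]
  RT 36: heading 207 -> 171
  -- iteration 5/10 --
  FD 4: (-1.926,-12.159) -> (-5.877,-11.533) [heading=171, draw]
  RT 36: heading 171 -> 135
  -- iteration 6/10 --
  FD 4: (-5.877,-11.533) -> (-8.705,-8.705) [heading=135, draw]
  RT 36: heading 135 -> 99
  -- iteration 7/10 --
  FD 4: (-8.705,-8.705) -> (-9.331,-4.754) [heading=99, draw]
  RT 36: heading 99 -> 63
  -- iteration 8/10 --
  FD 4: (-9.331,-4.754) -> (-7.515,-1.19) [heading=63, draw]
  RT 36: heading 63 -> 27
  -- iteration 9/10 --
  FD 4: (-7.515,-1.19) -> (-3.951,0.626) [heading=27, draw]
  RT 36: heading 27 -> 351
  -- iteration 10/10 --
  FD 4: (-3.951,0.626) -> (0,0) [heading=351, draw]
  RT 36: heading 351 -> 315
]
Final: pos=(0,0), heading=315, 10 segment(s) drawn

Start position: (0, 0)
Final position: (0, 0)
Distance = 0; < 1e-6 -> CLOSED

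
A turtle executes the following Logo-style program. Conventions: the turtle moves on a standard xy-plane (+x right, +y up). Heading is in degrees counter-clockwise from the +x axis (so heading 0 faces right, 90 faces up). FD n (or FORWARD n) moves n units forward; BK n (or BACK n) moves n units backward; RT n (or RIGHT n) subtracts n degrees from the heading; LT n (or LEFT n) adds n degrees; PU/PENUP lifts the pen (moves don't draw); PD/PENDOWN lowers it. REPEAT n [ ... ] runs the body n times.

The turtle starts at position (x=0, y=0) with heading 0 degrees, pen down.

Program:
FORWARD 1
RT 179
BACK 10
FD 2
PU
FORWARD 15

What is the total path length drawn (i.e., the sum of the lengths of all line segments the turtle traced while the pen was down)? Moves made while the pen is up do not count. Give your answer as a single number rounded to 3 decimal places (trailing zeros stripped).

Executing turtle program step by step:
Start: pos=(0,0), heading=0, pen down
FD 1: (0,0) -> (1,0) [heading=0, draw]
RT 179: heading 0 -> 181
BK 10: (1,0) -> (10.998,0.175) [heading=181, draw]
FD 2: (10.998,0.175) -> (8.999,0.14) [heading=181, draw]
PU: pen up
FD 15: (8.999,0.14) -> (-5.999,-0.122) [heading=181, move]
Final: pos=(-5.999,-0.122), heading=181, 3 segment(s) drawn

Segment lengths:
  seg 1: (0,0) -> (1,0), length = 1
  seg 2: (1,0) -> (10.998,0.175), length = 10
  seg 3: (10.998,0.175) -> (8.999,0.14), length = 2
Total = 13

Answer: 13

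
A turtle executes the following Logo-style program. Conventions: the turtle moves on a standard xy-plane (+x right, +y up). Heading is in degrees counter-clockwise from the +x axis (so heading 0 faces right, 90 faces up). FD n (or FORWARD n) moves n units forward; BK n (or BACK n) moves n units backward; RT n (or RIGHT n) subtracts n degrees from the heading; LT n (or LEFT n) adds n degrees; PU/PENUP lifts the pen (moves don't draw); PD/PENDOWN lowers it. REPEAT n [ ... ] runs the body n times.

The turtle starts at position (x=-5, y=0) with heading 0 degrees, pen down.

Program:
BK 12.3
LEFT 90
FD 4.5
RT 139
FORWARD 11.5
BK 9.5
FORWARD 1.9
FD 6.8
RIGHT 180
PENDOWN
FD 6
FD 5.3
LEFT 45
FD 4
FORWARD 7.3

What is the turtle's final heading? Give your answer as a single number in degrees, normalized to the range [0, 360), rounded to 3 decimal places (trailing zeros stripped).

Answer: 176

Derivation:
Executing turtle program step by step:
Start: pos=(-5,0), heading=0, pen down
BK 12.3: (-5,0) -> (-17.3,0) [heading=0, draw]
LT 90: heading 0 -> 90
FD 4.5: (-17.3,0) -> (-17.3,4.5) [heading=90, draw]
RT 139: heading 90 -> 311
FD 11.5: (-17.3,4.5) -> (-9.755,-4.179) [heading=311, draw]
BK 9.5: (-9.755,-4.179) -> (-15.988,2.991) [heading=311, draw]
FD 1.9: (-15.988,2.991) -> (-14.741,1.557) [heading=311, draw]
FD 6.8: (-14.741,1.557) -> (-10.28,-3.575) [heading=311, draw]
RT 180: heading 311 -> 131
PD: pen down
FD 6: (-10.28,-3.575) -> (-14.217,0.953) [heading=131, draw]
FD 5.3: (-14.217,0.953) -> (-17.694,4.953) [heading=131, draw]
LT 45: heading 131 -> 176
FD 4: (-17.694,4.953) -> (-21.684,5.232) [heading=176, draw]
FD 7.3: (-21.684,5.232) -> (-28.966,5.741) [heading=176, draw]
Final: pos=(-28.966,5.741), heading=176, 10 segment(s) drawn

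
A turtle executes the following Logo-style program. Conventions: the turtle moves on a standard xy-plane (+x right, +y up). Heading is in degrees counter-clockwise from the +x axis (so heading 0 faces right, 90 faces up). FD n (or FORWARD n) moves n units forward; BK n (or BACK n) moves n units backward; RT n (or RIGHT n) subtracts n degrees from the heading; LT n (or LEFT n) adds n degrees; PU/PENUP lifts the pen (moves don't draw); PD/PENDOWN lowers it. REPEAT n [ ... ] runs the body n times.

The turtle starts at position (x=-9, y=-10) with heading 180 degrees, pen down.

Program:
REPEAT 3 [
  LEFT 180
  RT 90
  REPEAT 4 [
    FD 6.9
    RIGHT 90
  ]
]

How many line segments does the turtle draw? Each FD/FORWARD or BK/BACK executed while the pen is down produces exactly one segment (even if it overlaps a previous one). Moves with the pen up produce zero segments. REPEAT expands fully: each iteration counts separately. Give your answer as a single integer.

Answer: 12

Derivation:
Executing turtle program step by step:
Start: pos=(-9,-10), heading=180, pen down
REPEAT 3 [
  -- iteration 1/3 --
  LT 180: heading 180 -> 0
  RT 90: heading 0 -> 270
  REPEAT 4 [
    -- iteration 1/4 --
    FD 6.9: (-9,-10) -> (-9,-16.9) [heading=270, draw]
    RT 90: heading 270 -> 180
    -- iteration 2/4 --
    FD 6.9: (-9,-16.9) -> (-15.9,-16.9) [heading=180, draw]
    RT 90: heading 180 -> 90
    -- iteration 3/4 --
    FD 6.9: (-15.9,-16.9) -> (-15.9,-10) [heading=90, draw]
    RT 90: heading 90 -> 0
    -- iteration 4/4 --
    FD 6.9: (-15.9,-10) -> (-9,-10) [heading=0, draw]
    RT 90: heading 0 -> 270
  ]
  -- iteration 2/3 --
  LT 180: heading 270 -> 90
  RT 90: heading 90 -> 0
  REPEAT 4 [
    -- iteration 1/4 --
    FD 6.9: (-9,-10) -> (-2.1,-10) [heading=0, draw]
    RT 90: heading 0 -> 270
    -- iteration 2/4 --
    FD 6.9: (-2.1,-10) -> (-2.1,-16.9) [heading=270, draw]
    RT 90: heading 270 -> 180
    -- iteration 3/4 --
    FD 6.9: (-2.1,-16.9) -> (-9,-16.9) [heading=180, draw]
    RT 90: heading 180 -> 90
    -- iteration 4/4 --
    FD 6.9: (-9,-16.9) -> (-9,-10) [heading=90, draw]
    RT 90: heading 90 -> 0
  ]
  -- iteration 3/3 --
  LT 180: heading 0 -> 180
  RT 90: heading 180 -> 90
  REPEAT 4 [
    -- iteration 1/4 --
    FD 6.9: (-9,-10) -> (-9,-3.1) [heading=90, draw]
    RT 90: heading 90 -> 0
    -- iteration 2/4 --
    FD 6.9: (-9,-3.1) -> (-2.1,-3.1) [heading=0, draw]
    RT 90: heading 0 -> 270
    -- iteration 3/4 --
    FD 6.9: (-2.1,-3.1) -> (-2.1,-10) [heading=270, draw]
    RT 90: heading 270 -> 180
    -- iteration 4/4 --
    FD 6.9: (-2.1,-10) -> (-9,-10) [heading=180, draw]
    RT 90: heading 180 -> 90
  ]
]
Final: pos=(-9,-10), heading=90, 12 segment(s) drawn
Segments drawn: 12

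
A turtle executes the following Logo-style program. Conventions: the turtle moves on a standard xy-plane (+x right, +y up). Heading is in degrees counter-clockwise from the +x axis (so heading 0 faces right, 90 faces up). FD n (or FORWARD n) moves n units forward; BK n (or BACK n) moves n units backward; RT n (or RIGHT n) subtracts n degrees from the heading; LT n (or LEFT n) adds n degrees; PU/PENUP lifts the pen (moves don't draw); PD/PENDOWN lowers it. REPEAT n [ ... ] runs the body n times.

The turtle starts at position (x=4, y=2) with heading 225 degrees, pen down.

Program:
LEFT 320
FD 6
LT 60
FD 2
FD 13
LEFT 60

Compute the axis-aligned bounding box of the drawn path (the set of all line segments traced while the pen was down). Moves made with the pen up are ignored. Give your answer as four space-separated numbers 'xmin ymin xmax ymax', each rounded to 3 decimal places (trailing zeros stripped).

Executing turtle program step by step:
Start: pos=(4,2), heading=225, pen down
LT 320: heading 225 -> 185
FD 6: (4,2) -> (-1.977,1.477) [heading=185, draw]
LT 60: heading 185 -> 245
FD 2: (-1.977,1.477) -> (-2.822,-0.336) [heading=245, draw]
FD 13: (-2.822,-0.336) -> (-8.316,-12.118) [heading=245, draw]
LT 60: heading 245 -> 305
Final: pos=(-8.316,-12.118), heading=305, 3 segment(s) drawn

Segment endpoints: x in {-8.316, -2.822, -1.977, 4}, y in {-12.118, -0.336, 1.477, 2}
xmin=-8.316, ymin=-12.118, xmax=4, ymax=2

Answer: -8.316 -12.118 4 2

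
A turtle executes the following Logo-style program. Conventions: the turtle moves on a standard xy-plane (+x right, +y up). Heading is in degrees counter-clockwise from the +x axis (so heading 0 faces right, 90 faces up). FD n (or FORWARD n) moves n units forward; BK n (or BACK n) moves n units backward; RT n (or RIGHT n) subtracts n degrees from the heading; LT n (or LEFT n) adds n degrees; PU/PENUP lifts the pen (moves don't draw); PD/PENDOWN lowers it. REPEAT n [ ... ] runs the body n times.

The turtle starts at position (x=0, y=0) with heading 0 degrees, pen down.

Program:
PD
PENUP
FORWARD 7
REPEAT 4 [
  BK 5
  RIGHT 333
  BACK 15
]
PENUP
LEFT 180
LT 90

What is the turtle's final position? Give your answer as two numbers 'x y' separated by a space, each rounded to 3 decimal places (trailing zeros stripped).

Answer: -26.069 -59.28

Derivation:
Executing turtle program step by step:
Start: pos=(0,0), heading=0, pen down
PD: pen down
PU: pen up
FD 7: (0,0) -> (7,0) [heading=0, move]
REPEAT 4 [
  -- iteration 1/4 --
  BK 5: (7,0) -> (2,0) [heading=0, move]
  RT 333: heading 0 -> 27
  BK 15: (2,0) -> (-11.365,-6.81) [heading=27, move]
  -- iteration 2/4 --
  BK 5: (-11.365,-6.81) -> (-15.82,-9.08) [heading=27, move]
  RT 333: heading 27 -> 54
  BK 15: (-15.82,-9.08) -> (-24.637,-21.215) [heading=54, move]
  -- iteration 3/4 --
  BK 5: (-24.637,-21.215) -> (-27.576,-25.26) [heading=54, move]
  RT 333: heading 54 -> 81
  BK 15: (-27.576,-25.26) -> (-29.922,-40.075) [heading=81, move]
  -- iteration 4/4 --
  BK 5: (-29.922,-40.075) -> (-30.705,-45.014) [heading=81, move]
  RT 333: heading 81 -> 108
  BK 15: (-30.705,-45.014) -> (-26.069,-59.28) [heading=108, move]
]
PU: pen up
LT 180: heading 108 -> 288
LT 90: heading 288 -> 18
Final: pos=(-26.069,-59.28), heading=18, 0 segment(s) drawn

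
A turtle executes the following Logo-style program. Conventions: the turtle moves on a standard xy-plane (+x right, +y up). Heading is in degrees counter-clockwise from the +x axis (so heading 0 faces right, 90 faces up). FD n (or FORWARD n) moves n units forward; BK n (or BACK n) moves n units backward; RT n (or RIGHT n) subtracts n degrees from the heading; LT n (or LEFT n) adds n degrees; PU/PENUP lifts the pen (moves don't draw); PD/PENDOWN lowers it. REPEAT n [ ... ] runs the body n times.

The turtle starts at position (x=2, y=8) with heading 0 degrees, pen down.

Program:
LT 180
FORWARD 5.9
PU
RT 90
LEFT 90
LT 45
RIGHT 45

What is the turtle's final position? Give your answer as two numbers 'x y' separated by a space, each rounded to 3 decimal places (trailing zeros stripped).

Answer: -3.9 8

Derivation:
Executing turtle program step by step:
Start: pos=(2,8), heading=0, pen down
LT 180: heading 0 -> 180
FD 5.9: (2,8) -> (-3.9,8) [heading=180, draw]
PU: pen up
RT 90: heading 180 -> 90
LT 90: heading 90 -> 180
LT 45: heading 180 -> 225
RT 45: heading 225 -> 180
Final: pos=(-3.9,8), heading=180, 1 segment(s) drawn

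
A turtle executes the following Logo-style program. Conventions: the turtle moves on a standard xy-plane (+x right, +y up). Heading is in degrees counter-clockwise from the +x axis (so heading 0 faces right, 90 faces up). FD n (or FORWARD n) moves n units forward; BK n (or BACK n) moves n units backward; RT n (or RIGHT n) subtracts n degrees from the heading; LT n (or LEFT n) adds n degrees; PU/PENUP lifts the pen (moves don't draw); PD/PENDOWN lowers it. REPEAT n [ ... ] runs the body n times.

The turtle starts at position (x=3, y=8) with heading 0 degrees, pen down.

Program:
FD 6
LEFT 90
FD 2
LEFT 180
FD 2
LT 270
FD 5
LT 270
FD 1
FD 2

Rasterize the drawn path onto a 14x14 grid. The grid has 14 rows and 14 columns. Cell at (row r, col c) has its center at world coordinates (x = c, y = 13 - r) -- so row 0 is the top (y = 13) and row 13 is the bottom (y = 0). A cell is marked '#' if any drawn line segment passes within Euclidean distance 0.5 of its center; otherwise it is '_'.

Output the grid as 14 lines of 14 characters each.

Answer: ______________
______________
____#_________
____#____#____
____#____#____
___#######____
______________
______________
______________
______________
______________
______________
______________
______________

Derivation:
Segment 0: (3,8) -> (9,8)
Segment 1: (9,8) -> (9,10)
Segment 2: (9,10) -> (9,8)
Segment 3: (9,8) -> (4,8)
Segment 4: (4,8) -> (4,9)
Segment 5: (4,9) -> (4,11)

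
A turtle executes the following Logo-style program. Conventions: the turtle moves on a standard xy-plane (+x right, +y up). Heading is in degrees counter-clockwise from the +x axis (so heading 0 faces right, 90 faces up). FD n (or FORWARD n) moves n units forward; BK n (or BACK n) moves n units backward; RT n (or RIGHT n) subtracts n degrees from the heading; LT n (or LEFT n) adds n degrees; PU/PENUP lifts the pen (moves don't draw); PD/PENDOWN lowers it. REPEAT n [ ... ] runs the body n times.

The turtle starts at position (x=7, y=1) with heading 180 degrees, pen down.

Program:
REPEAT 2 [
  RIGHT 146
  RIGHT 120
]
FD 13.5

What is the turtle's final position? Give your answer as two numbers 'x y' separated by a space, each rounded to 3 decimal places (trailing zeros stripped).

Executing turtle program step by step:
Start: pos=(7,1), heading=180, pen down
REPEAT 2 [
  -- iteration 1/2 --
  RT 146: heading 180 -> 34
  RT 120: heading 34 -> 274
  -- iteration 2/2 --
  RT 146: heading 274 -> 128
  RT 120: heading 128 -> 8
]
FD 13.5: (7,1) -> (20.369,2.879) [heading=8, draw]
Final: pos=(20.369,2.879), heading=8, 1 segment(s) drawn

Answer: 20.369 2.879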